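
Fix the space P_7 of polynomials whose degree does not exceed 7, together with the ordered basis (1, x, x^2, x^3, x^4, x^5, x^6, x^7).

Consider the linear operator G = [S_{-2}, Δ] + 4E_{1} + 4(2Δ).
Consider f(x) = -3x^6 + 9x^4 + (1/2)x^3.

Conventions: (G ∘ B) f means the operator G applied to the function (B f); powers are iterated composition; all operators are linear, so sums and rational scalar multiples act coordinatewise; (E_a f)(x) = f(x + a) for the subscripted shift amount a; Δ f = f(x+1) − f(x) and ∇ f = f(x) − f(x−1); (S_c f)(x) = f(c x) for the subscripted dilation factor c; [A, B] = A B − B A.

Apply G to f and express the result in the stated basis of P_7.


g(x) = -12x^6 + 1512x^5 + 1656x^4 + 3170x^3 + 2196x^2 + 783x + 273/2

Δ f = -18x^5 - 45x^4 - 24x^3 + (21/2)x^2 + (39/2)x + 13/2
S_{-2} Δ f = 576x^5 - 720x^4 + 192x^3 + 42x^2 - 39x + 13/2
S_{-2} f = -192x^6 + 144x^4 - 4x^3
Δ S_{-2} f = -1152x^5 - 2880x^4 - 3264x^3 - 2028x^2 - 588x - 52
[S_{-2}, Δ] f = 1728x^5 + 2160x^4 + 3456x^3 + 2070x^2 + 549x + 117/2
E_{1} f = -3x^6 - 18x^5 - 36x^4 - (47/2)x^3 + (21/2)x^2 + (39/2)x + 13/2
(4E_{1}) f = -12x^6 - 72x^5 - 144x^4 - 94x^3 + 42x^2 + 78x + 26
Δ f = -18x^5 - 45x^4 - 24x^3 + (21/2)x^2 + (39/2)x + 13/2
(2Δ) f = -36x^5 - 90x^4 - 48x^3 + 21x^2 + 39x + 13
(4(2Δ)) f = -144x^5 - 360x^4 - 192x^3 + 84x^2 + 156x + 52
([S_{-2}, Δ] + 4E_{1} + 4(2Δ)) f = -12x^6 + 1512x^5 + 1656x^4 + 3170x^3 + 2196x^2 + 783x + 273/2


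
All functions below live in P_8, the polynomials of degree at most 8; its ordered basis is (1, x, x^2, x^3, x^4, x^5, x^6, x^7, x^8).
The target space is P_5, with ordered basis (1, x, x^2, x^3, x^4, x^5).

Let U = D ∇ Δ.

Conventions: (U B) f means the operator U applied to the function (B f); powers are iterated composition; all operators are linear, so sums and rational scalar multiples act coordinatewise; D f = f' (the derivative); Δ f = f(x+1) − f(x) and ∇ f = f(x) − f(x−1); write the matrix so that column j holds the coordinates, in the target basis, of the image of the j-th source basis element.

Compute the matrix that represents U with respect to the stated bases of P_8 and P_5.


the matrix is [[0, 0, 0, 6, 0, 10, 0, 14, 0]; [0, 0, 0, 0, 24, 0, 60, 0, 112]; [0, 0, 0, 0, 0, 60, 0, 210, 0]; [0, 0, 0, 0, 0, 0, 120, 0, 560]; [0, 0, 0, 0, 0, 0, 0, 210, 0]; [0, 0, 0, 0, 0, 0, 0, 0, 336]] (rows listed top to bottom)

image of 1: 0
image of x: 0
image of x^2: 0
image of x^3: 6
image of x^4: 24x
image of x^5: 60x^2 + 10
image of x^6: 120x^3 + 60x
image of x^7: 210x^4 + 210x^2 + 14
image of x^8: 336x^5 + 560x^3 + 112x
each image's coordinates form column j of the matrix


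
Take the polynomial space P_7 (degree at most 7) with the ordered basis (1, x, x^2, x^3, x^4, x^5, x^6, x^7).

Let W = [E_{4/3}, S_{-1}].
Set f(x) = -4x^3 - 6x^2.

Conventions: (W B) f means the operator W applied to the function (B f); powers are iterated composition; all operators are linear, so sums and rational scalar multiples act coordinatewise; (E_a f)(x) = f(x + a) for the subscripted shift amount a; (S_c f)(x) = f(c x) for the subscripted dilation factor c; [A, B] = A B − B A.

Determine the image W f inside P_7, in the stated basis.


the image equals g(x) = 32x^2 - 32x + 512/27

S_{-1} f = 4x^3 - 6x^2
E_{4/3} S_{-1} f = 4x^3 + 10x^2 + (16/3)x - 32/27
E_{4/3} f = -4x^3 - 22x^2 - (112/3)x - 544/27
S_{-1} E_{4/3} f = 4x^3 - 22x^2 + (112/3)x - 544/27
[E_{4/3}, S_{-1}] f = 32x^2 - 32x + 512/27


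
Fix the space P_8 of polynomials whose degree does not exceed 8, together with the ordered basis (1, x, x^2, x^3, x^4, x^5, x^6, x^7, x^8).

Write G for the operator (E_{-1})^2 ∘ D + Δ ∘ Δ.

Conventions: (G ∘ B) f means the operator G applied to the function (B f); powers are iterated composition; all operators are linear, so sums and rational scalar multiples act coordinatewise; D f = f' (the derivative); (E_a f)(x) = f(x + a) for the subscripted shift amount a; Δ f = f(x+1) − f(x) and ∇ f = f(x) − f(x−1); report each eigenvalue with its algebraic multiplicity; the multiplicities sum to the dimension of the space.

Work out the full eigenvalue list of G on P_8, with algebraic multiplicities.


image of 1: 0
image of x: 1
image of x^2: 2x - 2
image of x^3: 3x^2 - 6x + 18
image of x^4: 4x^3 - 12x^2 + 72x - 18
image of x^5: 5x^4 - 20x^3 + 180x^2 - 90x + 110
image of x^6: 6x^5 - 30x^4 + 360x^3 - 270x^2 + 660x - 130
image of x^7: 7x^6 - 42x^5 + 630x^4 - 630x^3 + 2310x^2 - 910x + 574
image of x^8: 8x^7 - 56x^6 + 1008x^5 - 1260x^4 + 6160x^3 - 3640x^2 + 4592x - 770
the matrix is upper triangular; its diagonal is (0, 0, 0, 0, 0, 0, 0, 0, 0)
for a triangular matrix the eigenvalues are the diagonal entries, with algebraic multiplicity their repetition count

λ = 0 (multiplicity 9)


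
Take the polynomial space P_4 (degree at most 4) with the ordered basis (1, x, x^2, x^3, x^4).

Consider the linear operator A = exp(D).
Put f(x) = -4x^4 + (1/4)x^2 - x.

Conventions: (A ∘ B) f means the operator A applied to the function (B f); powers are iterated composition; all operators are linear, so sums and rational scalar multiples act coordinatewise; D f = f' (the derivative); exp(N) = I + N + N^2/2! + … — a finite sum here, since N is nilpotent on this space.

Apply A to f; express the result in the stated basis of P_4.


g(x) = -4x^4 - 16x^3 - (95/4)x^2 - (33/2)x - 19/4

order-1 term: -16x^3 + (1/2)x - 1
order-2 term: -24x^2 + 1/4
order-3 term: -16x
order-4 term: -4
the series for exp(D) f terminates at order 4
exp(D) f = -4x^4 - 16x^3 - (95/4)x^2 - (33/2)x - 19/4


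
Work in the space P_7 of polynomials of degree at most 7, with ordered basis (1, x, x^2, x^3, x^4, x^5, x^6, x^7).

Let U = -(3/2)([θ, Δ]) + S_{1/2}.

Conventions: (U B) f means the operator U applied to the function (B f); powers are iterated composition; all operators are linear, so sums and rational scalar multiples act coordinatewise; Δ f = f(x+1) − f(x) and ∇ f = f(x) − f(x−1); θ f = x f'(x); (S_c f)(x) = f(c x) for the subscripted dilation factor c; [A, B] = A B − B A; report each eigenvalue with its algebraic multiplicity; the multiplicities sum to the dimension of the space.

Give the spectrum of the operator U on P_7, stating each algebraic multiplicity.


λ = 1/128 (multiplicity 1), λ = 1/64 (multiplicity 1), λ = 1/32 (multiplicity 1), λ = 1/16 (multiplicity 1), λ = 1/8 (multiplicity 1), λ = 1/4 (multiplicity 1), λ = 1/2 (multiplicity 1), λ = 1 (multiplicity 1)

image of 1: 1
image of x: (1/2)x + 3/2
image of x^2: (1/4)x^2 + 3x + 3
image of x^3: (1/8)x^3 + (9/2)x^2 + 9x + 9/2
image of x^4: (1/16)x^4 + 6x^3 + 18x^2 + 18x + 6
image of x^5: (1/32)x^5 + (15/2)x^4 + 30x^3 + 45x^2 + 30x + 15/2
image of x^6: (1/64)x^6 + 9x^5 + 45x^4 + 90x^3 + 90x^2 + 45x + 9
image of x^7: (1/128)x^7 + (21/2)x^6 + 63x^5 + (315/2)x^4 + 210x^3 + (315/2)x^2 + 63x + 21/2
the matrix is upper triangular; its diagonal is (1, 1/2, 1/4, 1/8, 1/16, 1/32, 1/64, 1/128)
for a triangular matrix the eigenvalues are the diagonal entries, with algebraic multiplicity their repetition count


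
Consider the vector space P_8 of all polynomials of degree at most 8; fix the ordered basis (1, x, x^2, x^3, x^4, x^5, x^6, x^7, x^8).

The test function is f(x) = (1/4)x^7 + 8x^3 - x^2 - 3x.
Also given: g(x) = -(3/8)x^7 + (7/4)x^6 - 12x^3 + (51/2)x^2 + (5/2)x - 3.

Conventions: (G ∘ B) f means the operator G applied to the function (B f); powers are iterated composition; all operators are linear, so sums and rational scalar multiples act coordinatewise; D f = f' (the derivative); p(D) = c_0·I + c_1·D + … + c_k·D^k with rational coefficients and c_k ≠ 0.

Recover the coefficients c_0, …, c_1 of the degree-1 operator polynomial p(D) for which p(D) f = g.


p(D) = -(3/2)·I + D, i.e. c_0 = -3/2, c_1 = 1

D^0 f = (1/4)x^7 + 8x^3 - x^2 - 3x
D^1 f = (7/4)x^6 + 24x^2 - 2x - 3
matching coefficients of g against c_0 f + c_1 Df + … from the top degree down determines the c_i
solution: c_0 = -3/2, c_1 = 1


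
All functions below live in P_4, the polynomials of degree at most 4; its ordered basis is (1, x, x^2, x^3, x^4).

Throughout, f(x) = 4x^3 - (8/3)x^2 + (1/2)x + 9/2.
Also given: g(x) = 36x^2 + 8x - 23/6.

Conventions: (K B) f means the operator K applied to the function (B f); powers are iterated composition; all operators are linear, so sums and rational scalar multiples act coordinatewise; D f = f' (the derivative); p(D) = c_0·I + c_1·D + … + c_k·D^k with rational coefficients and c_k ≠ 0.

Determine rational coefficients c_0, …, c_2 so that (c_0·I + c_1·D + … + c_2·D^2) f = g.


D^0 f = 4x^3 - (8/3)x^2 + (1/2)x + 9/2
D^1 f = 12x^2 - (16/3)x + 1/2
D^2 f = 24x - 16/3
matching coefficients of g against c_0 f + c_1 Df + … from the top degree down determines the c_i
solution: c_0 = 0, c_1 = 3, c_2 = 1

p(D) = 3·D + D^2, i.e. c_0 = 0, c_1 = 3, c_2 = 1


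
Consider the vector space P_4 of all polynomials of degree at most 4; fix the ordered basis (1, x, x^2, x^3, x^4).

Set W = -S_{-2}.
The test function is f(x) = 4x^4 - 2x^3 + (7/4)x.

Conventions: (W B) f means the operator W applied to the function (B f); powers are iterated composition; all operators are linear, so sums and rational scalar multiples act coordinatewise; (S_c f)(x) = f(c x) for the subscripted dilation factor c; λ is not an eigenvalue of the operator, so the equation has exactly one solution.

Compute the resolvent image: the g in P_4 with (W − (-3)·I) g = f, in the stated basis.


write g with unknown coordinates in the stated basis and equate coefficients in (W − (-3)·I) g = f
solving from the highest basis element down gives g = -(4/13)x^4 - (2/11)x^3 + (7/20)x
check: W g = (64/13)x^4 - (16/11)x^3 + (7/10)x
so W g − (-3)·g = 4x^4 - 2x^3 + (7/4)x = f ✓

g(x) = -(4/13)x^4 - (2/11)x^3 + (7/20)x


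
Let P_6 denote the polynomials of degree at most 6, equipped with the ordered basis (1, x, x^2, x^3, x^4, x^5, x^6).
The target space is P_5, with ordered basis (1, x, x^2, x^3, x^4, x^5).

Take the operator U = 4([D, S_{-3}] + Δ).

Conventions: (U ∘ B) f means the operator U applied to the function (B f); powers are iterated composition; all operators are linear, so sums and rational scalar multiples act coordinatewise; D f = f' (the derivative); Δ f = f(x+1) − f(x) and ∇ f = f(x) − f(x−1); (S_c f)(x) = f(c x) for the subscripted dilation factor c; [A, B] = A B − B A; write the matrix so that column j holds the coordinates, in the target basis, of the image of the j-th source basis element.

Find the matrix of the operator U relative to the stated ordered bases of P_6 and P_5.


the matrix is [[0, -12, 4, 4, 4, 4, 4]; [0, 0, 104, 12, 16, 20, 24]; [0, 0, 0, -420, 24, 40, 60]; [0, 0, 0, 0, 1744, 40, 80]; [0, 0, 0, 0, 0, -6460, 60]; [0, 0, 0, 0, 0, 0, 23352]] (rows listed top to bottom)

image of 1: 0
image of x: -12
image of x^2: 104x + 4
image of x^3: -420x^2 + 12x + 4
image of x^4: 1744x^3 + 24x^2 + 16x + 4
image of x^5: -6460x^4 + 40x^3 + 40x^2 + 20x + 4
image of x^6: 23352x^5 + 60x^4 + 80x^3 + 60x^2 + 24x + 4
each image's coordinates form column j of the matrix


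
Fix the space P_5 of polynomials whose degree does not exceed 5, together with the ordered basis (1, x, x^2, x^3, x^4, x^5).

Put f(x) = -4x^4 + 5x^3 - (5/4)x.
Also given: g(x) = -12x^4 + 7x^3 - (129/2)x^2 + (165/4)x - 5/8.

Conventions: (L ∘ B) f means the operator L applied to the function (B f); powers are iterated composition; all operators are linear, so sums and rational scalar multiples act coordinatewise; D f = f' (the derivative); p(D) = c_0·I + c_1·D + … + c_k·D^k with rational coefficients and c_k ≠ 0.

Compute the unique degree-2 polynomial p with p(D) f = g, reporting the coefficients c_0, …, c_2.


D^0 f = -4x^4 + 5x^3 - (5/4)x
D^1 f = -16x^3 + 15x^2 - 5/4
D^2 f = -48x^2 + 30x
matching coefficients of g against c_0 f + c_1 Df + … from the top degree down determines the c_i
solution: c_0 = 3, c_1 = 1/2, c_2 = 3/2

p(D) = 3·I + (1/2)·D + (3/2)·D^2, i.e. c_0 = 3, c_1 = 1/2, c_2 = 3/2


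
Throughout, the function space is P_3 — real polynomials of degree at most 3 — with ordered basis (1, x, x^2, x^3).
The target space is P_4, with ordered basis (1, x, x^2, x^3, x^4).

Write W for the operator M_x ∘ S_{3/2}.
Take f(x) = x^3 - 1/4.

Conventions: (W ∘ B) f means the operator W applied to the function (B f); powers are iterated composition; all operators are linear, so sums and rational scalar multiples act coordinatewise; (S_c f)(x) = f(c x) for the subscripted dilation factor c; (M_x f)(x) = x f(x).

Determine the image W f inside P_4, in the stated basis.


S_{3/2} f = (27/8)x^3 - 1/4
M_x S_{3/2} f = (27/8)x^4 - (1/4)x

g(x) = (27/8)x^4 - (1/4)x


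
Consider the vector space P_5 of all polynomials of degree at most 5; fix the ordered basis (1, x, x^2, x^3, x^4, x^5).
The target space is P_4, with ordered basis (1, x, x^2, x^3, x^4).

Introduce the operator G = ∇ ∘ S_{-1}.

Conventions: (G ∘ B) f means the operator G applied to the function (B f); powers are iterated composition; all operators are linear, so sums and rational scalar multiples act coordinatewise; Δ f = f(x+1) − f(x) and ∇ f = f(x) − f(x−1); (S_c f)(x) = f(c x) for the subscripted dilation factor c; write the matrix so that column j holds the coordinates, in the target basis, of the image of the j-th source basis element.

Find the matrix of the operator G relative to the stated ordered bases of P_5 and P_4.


the matrix is [[0, -1, -1, -1, -1, -1]; [0, 0, 2, 3, 4, 5]; [0, 0, 0, -3, -6, -10]; [0, 0, 0, 0, 4, 10]; [0, 0, 0, 0, 0, -5]] (rows listed top to bottom)

image of 1: 0
image of x: -1
image of x^2: 2x - 1
image of x^3: -3x^2 + 3x - 1
image of x^4: 4x^3 - 6x^2 + 4x - 1
image of x^5: -5x^4 + 10x^3 - 10x^2 + 5x - 1
each image's coordinates form column j of the matrix


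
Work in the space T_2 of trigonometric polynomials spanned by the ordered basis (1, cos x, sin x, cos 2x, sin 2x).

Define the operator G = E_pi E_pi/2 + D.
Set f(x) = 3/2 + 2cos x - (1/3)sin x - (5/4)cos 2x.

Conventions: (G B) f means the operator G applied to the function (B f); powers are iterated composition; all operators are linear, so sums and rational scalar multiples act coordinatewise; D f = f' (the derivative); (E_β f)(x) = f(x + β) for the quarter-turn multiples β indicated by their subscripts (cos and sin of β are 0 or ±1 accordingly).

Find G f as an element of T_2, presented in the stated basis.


E_pi/2 f = 3/2 - (1/3)cos x - 2sin x + (5/4)cos 2x
E_pi E_pi/2 f = 3/2 + (1/3)cos x + 2sin x + (5/4)cos 2x
D f = -(1/3)cos x - 2sin x + (5/2)sin 2x
(E_pi E_pi/2 + D) f = 3/2 + (5/4)cos 2x + (5/2)sin 2x

g(x) = 3/2 + (5/4)cos 2x + (5/2)sin 2x


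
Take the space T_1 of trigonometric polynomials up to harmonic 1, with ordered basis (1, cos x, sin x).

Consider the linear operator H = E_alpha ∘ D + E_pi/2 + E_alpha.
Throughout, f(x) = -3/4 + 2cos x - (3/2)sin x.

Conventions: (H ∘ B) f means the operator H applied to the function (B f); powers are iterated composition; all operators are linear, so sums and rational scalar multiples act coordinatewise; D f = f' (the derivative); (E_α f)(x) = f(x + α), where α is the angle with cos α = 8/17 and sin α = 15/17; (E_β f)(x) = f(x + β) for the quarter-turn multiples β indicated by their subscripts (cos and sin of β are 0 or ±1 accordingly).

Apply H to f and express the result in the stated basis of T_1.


g(x) = -3/2 - (74/17)cos x - (139/34)sin x

D f = -(3/2)cos x - 2sin x
E_alpha D f = -(42/17)cos x + (13/34)sin x
E_pi/2 f = -3/4 - (3/2)cos x - 2sin x
E_alpha f = -3/4 - (13/34)cos x - (42/17)sin x
(E_alpha ∘ D + E_pi/2 + E_alpha) f = -3/2 - (74/17)cos x - (139/34)sin x


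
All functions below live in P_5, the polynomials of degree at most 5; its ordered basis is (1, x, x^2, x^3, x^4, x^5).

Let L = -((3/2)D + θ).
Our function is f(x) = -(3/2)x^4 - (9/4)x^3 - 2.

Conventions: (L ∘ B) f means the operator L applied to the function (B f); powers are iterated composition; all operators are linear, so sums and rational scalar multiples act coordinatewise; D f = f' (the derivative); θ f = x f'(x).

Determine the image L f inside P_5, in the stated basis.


the image equals g(x) = 6x^4 + (63/4)x^3 + (81/8)x^2

D f = -6x^3 - (27/4)x^2
((3/2)D) f = -9x^3 - (81/8)x^2
θ f = -6x^4 - (27/4)x^3
((3/2)D + θ) f = -6x^4 - (63/4)x^3 - (81/8)x^2
(-((3/2)D + θ)) f = 6x^4 + (63/4)x^3 + (81/8)x^2


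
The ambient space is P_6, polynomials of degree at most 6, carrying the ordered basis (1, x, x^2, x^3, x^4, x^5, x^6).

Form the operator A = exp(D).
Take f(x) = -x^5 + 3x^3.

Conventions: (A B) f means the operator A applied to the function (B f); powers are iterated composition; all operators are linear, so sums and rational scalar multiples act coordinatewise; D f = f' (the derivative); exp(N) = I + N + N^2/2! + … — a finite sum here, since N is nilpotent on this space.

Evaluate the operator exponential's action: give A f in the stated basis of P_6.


g(x) = -x^5 - 5x^4 - 7x^3 - x^2 + 4x + 2

order-1 term: -5x^4 + 9x^2
order-2 term: -10x^3 + 9x
order-3 term: -10x^2 + 3
order-4 term: -5x
order-5 term: -1
the series for exp(D) f terminates at order 5
exp(D) f = -x^5 - 5x^4 - 7x^3 - x^2 + 4x + 2


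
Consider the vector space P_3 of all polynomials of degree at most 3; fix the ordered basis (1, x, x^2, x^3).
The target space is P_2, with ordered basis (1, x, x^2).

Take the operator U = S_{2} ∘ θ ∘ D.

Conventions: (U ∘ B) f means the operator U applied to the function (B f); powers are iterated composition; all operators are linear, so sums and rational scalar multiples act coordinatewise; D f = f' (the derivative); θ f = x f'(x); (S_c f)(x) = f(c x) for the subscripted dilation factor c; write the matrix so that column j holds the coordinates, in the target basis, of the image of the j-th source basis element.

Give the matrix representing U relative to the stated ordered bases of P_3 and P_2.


image of 1: 0
image of x: 0
image of x^2: 4x
image of x^3: 24x^2
each image's coordinates form column j of the matrix

the matrix is [[0, 0, 0, 0]; [0, 0, 4, 0]; [0, 0, 0, 24]] (rows listed top to bottom)


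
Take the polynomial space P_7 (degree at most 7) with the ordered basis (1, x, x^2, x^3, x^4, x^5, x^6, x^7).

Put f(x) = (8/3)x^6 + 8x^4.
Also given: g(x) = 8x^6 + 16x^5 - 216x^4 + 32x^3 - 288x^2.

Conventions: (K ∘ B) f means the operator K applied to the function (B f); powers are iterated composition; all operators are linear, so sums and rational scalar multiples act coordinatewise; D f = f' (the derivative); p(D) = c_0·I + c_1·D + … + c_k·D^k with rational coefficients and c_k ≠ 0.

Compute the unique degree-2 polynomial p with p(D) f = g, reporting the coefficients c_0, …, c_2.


D^0 f = (8/3)x^6 + 8x^4
D^1 f = 16x^5 + 32x^3
D^2 f = 80x^4 + 96x^2
matching coefficients of g against c_0 f + c_1 Df + … from the top degree down determines the c_i
solution: c_0 = 3, c_1 = 1, c_2 = -3

p(D) = 3·I + D − 3·D^2, i.e. c_0 = 3, c_1 = 1, c_2 = -3


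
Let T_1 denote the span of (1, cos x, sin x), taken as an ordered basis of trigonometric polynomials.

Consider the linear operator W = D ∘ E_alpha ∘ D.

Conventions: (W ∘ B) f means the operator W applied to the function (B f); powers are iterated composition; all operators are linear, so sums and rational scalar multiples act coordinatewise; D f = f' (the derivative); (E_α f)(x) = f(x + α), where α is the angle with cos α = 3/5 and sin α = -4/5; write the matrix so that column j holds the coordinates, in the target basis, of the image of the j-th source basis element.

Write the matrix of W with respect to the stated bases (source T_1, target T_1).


the matrix is [[0, 0, 0]; [0, -3/5, 4/5]; [0, -4/5, -3/5]] (rows listed top to bottom)

image of 1: 0
image of cos x: -(3/5)cos x - (4/5)sin x
image of sin x: (4/5)cos x - (3/5)sin x
each image's coordinates form column j of the matrix


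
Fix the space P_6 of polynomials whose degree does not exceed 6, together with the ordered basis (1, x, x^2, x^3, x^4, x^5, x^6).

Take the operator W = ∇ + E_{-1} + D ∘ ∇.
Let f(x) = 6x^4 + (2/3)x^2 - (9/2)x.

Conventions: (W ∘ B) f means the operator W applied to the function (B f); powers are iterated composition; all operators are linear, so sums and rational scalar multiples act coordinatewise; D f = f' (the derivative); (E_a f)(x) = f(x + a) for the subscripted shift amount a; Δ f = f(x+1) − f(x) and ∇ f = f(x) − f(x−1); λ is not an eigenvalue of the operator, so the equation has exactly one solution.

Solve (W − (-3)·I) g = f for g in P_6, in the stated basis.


the result is g(x) = (3/2)x^4 - (13/3)x^2 + (27/8)x + 2/3

write g with unknown coordinates in the stated basis and equate coefficients in (W − (-3)·I) g = f
solving from the highest basis element down gives g = (3/2)x^4 - (13/3)x^2 + (27/8)x + 2/3
check: W g = (3/2)x^4 + (41/3)x^2 - (117/8)x - 2
so W g − (-3)·g = 6x^4 + (2/3)x^2 - (9/2)x = f ✓


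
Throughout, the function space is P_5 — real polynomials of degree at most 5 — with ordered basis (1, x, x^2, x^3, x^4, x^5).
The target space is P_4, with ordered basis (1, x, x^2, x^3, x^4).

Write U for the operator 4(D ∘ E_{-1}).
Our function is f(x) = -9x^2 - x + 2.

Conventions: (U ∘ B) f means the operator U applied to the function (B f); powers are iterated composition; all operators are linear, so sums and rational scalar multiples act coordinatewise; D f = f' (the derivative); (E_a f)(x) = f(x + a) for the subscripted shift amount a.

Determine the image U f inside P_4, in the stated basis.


E_{-1} f = -9x^2 + 17x - 6
D E_{-1} f = -18x + 17
(4(D ∘ E_{-1})) f = -72x + 68

the result is g(x) = -72x + 68


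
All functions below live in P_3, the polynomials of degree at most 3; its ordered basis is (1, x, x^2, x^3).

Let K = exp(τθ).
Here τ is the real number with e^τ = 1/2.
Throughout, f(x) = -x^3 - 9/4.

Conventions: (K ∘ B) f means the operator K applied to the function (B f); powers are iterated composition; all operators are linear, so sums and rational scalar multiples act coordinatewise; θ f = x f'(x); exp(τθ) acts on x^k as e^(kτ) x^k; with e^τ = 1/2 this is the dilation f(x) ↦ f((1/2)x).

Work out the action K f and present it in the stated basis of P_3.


exp(τθ) x^k = e^(kτ) x^k; with e^τ = 1/2 this sends x^k to (1/2)^k x^k
x^3 ↦ 1/8 x^3
applying this coordinatewise to f: exp(τθ) f = -(1/8)x^3 - 9/4

the result is g(x) = -(1/8)x^3 - 9/4


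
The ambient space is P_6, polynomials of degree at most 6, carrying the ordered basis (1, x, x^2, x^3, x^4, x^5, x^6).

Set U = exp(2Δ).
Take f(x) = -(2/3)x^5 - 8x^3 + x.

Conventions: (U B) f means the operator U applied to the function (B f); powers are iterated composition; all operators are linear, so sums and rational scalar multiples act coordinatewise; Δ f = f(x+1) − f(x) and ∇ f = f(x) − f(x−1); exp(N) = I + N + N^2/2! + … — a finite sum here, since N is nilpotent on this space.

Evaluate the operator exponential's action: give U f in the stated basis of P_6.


order-1 term: -(20/3)x^4 - (40/3)x^3 - (184/3)x^2 - (164/3)x - 46/3
order-2 term: -(80/3)x^3 - 80x^2 - (568/3)x - 136
order-3 term: -(160/3)x^2 - 160x - 592/3
order-4 term: -(160/3)x - 320/3
order-5 term: -64/3
the series for exp(2Δ) f terminates at order 5
exp(2Δ) f = -(2/3)x^5 - (20/3)x^4 - 48x^3 - (584/3)x^2 - (1369/3)x - 1430/3

the result is g(x) = -(2/3)x^5 - (20/3)x^4 - 48x^3 - (584/3)x^2 - (1369/3)x - 1430/3


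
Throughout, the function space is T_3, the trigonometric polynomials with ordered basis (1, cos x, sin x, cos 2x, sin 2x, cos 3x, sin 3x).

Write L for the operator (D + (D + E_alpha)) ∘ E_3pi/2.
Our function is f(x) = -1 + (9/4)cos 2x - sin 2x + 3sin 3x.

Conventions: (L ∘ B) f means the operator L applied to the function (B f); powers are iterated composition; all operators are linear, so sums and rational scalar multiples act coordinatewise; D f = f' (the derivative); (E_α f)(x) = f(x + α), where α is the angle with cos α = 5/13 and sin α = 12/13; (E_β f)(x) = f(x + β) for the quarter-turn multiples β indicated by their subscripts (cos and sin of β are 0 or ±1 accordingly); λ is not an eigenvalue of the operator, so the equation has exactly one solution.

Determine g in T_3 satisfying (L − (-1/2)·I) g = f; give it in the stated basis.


write g with unknown coordinates in the stated basis and equate coefficients in (L − (-1/2)·I) g = f
solving from the highest basis element down gives g = -2/3 - (2705/31954)cos 2x - (7978/15977)sin 2x + (24420/238193)cos 3x - (135066/238193)sin 3x
check: L g = -2/3 + (73249/31954)cos 2x - (11988/15977)sin 2x - (12210/238193)cos 3x + (782112/238193)sin 3x
so L g − (-1/2)·g = -1 + (9/4)cos 2x - sin 2x + 3sin 3x = f ✓

the image equals g(x) = -2/3 - (2705/31954)cos 2x - (7978/15977)sin 2x + (24420/238193)cos 3x - (135066/238193)sin 3x


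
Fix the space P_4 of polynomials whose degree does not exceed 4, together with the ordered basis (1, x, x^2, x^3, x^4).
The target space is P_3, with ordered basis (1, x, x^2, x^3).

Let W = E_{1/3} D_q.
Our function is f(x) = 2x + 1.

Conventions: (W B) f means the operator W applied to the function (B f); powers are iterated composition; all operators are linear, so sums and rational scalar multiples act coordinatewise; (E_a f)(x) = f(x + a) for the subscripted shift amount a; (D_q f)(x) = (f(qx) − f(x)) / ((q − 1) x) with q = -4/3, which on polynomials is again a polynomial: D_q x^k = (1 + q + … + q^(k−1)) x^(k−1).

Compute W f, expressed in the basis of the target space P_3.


the image equals g(x) = 2

D_q f = 2
E_{1/3} D_q f = 2


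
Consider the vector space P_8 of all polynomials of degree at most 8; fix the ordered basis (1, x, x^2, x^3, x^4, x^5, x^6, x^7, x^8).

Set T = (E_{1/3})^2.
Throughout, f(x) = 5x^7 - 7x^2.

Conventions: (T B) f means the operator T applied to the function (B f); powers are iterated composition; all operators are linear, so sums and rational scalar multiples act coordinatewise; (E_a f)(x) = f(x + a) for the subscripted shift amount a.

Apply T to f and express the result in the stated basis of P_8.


E_{1/3} f = 5x^7 + (35/3)x^6 + (35/3)x^5 + (175/27)x^4 + (175/81)x^3 - (532/81)x^2 - (3367/729)x - 1696/2187
E_{1/3} E_{1/3} f = 5x^7 + (70/3)x^6 + (140/3)x^5 + (1400/27)x^4 + (2800/81)x^3 + (553/81)x^2 - (4564/729)x - 6164/2187

g(x) = 5x^7 + (70/3)x^6 + (140/3)x^5 + (1400/27)x^4 + (2800/81)x^3 + (553/81)x^2 - (4564/729)x - 6164/2187


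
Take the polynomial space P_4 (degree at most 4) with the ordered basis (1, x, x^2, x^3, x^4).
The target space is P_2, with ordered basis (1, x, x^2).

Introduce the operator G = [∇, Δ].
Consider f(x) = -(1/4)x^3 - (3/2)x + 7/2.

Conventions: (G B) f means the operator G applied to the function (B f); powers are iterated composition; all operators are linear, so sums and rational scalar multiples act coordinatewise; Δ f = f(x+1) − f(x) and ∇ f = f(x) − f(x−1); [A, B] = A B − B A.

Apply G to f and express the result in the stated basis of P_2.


g(x) = 0

Δ f = -(3/4)x^2 - (3/4)x - 7/4
∇ Δ f = -(3/2)x
∇ f = -(3/4)x^2 + (3/4)x - 7/4
Δ ∇ f = -(3/2)x
[∇, Δ] f = 0


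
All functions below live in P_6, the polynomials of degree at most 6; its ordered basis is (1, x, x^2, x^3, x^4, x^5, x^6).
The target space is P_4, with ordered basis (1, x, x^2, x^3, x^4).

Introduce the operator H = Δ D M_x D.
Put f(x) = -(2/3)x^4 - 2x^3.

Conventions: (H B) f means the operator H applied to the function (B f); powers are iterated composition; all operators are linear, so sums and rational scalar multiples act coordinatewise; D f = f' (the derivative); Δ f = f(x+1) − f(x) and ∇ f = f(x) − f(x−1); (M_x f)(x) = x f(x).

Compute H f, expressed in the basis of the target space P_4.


D f = -(8/3)x^3 - 6x^2
M_x D f = -(8/3)x^4 - 6x^3
D M_x D f = -(32/3)x^3 - 18x^2
Δ (D M_x) D f = -32x^2 - 68x - 86/3

the result is g(x) = -32x^2 - 68x - 86/3


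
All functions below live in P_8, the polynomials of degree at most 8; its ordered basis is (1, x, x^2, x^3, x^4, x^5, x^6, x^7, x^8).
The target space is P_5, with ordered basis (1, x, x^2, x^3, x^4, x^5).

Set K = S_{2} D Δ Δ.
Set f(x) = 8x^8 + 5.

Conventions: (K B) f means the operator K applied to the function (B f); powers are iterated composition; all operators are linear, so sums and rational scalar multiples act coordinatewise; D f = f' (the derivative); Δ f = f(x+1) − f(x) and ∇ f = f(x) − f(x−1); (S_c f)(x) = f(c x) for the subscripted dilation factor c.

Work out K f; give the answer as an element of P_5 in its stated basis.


g(x) = 86016x^5 + 215040x^4 + 250880x^3 + 161280x^2 + 55552x + 8064

Δ f = 64x^7 + 224x^6 + 448x^5 + 560x^4 + 448x^3 + 224x^2 + 64x + 8
Δ Δ f = 448x^6 + 2688x^5 + 7840x^4 + 13440x^3 + 13888x^2 + 8064x + 2032
D (Δ Δ) f = 2688x^5 + 13440x^4 + 31360x^3 + 40320x^2 + 27776x + 8064
S_{2} D (Δ Δ) f = 86016x^5 + 215040x^4 + 250880x^3 + 161280x^2 + 55552x + 8064


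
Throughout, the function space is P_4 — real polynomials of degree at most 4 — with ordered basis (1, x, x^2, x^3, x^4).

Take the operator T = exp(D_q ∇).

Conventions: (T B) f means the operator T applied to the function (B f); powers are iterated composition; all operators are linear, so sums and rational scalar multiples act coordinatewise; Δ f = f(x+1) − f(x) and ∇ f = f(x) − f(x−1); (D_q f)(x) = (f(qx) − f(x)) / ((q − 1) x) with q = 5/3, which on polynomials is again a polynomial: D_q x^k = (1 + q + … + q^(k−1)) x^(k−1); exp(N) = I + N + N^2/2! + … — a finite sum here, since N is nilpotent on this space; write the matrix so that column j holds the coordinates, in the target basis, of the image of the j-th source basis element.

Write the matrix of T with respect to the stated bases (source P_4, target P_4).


the matrix is [[1, 0, 2, -3, 232/9]; [0, 1, 0, 8, -16]; [0, 0, 1, 0, 196/9]; [0, 0, 0, 1, 0]; [0, 0, 0, 0, 1]] (rows listed top to bottom)

image of 1: 1
image of x: x
image of x^2: x^2 + 2
image of x^3: x^3 + 8x - 3
image of x^4: x^4 + (196/9)x^2 - 16x + 232/9
each image's coordinates form column j of the matrix


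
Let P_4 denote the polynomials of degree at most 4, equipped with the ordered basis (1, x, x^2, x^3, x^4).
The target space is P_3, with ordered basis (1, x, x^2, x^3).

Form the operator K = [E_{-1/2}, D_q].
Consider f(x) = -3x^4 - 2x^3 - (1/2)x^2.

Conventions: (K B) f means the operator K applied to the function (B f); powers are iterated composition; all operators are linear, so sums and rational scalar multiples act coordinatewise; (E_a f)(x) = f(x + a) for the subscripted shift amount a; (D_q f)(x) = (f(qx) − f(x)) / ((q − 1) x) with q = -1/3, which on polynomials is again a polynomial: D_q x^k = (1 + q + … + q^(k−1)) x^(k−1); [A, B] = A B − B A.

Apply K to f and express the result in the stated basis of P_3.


the result is g(x) = -(4/3)x^2 + (8/9)x - 4/9

D_q f = -(20/9)x^3 - (14/9)x^2 - (1/3)x
E_{-1/2} D_q f = -(20/9)x^3 + (16/9)x^2 - (4/9)x + 1/18
E_{-1/2} f = -3x^4 + 4x^3 - 2x^2 + (1/2)x - 1/16
D_q E_{-1/2} f = -(20/9)x^3 + (28/9)x^2 - (4/3)x + 1/2
[E_{-1/2}, D_q] f = -(4/3)x^2 + (8/9)x - 4/9


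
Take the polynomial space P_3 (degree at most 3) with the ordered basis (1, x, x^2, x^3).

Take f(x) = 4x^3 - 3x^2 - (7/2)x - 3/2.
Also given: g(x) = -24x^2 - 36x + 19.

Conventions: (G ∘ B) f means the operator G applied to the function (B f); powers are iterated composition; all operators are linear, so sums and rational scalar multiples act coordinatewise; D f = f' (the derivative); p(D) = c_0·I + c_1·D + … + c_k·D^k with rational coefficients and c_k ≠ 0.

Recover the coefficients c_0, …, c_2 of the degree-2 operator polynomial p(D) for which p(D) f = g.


p(D) = -2·D − 2·D^2, i.e. c_0 = 0, c_1 = -2, c_2 = -2

D^0 f = 4x^3 - 3x^2 - (7/2)x - 3/2
D^1 f = 12x^2 - 6x - 7/2
D^2 f = 24x - 6
matching coefficients of g against c_0 f + c_1 Df + … from the top degree down determines the c_i
solution: c_0 = 0, c_1 = -2, c_2 = -2


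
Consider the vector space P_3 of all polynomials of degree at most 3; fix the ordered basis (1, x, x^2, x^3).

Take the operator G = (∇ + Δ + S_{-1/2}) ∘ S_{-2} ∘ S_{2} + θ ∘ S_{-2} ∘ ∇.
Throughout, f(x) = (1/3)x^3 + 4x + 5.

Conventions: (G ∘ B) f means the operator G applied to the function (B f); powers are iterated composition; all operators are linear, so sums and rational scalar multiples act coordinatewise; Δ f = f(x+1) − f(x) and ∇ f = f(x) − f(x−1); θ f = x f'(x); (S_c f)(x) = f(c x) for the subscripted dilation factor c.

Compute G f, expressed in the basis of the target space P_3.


S_{2} f = (8/3)x^3 + 8x + 5
S_{-2} S_{2} f = -(64/3)x^3 - 16x + 5
∇ (S_{-2} ∘ S_{2}) f = -64x^2 + 64x - 112/3
Δ (S_{-2} ∘ S_{2}) f = -64x^2 - 64x - 112/3
S_{-1/2} (S_{-2} ∘ S_{2}) f = (8/3)x^3 + 8x + 5
(∇ + Δ + S_{-1/2}) (S_{-2} ∘ S_{2}) f = (8/3)x^3 - 128x^2 + 8x - 209/3
∇ f = x^2 - x + 13/3
S_{-2} ∇ f = 4x^2 + 2x + 13/3
θ S_{-2} ∇ f = 8x^2 + 2x
((∇ + Δ + S_{-1/2}) ∘ S_{-2} ∘ S_{2} + θ ∘ S_{-2} ∘ ∇) f = (8/3)x^3 - 120x^2 + 10x - 209/3

the result is g(x) = (8/3)x^3 - 120x^2 + 10x - 209/3


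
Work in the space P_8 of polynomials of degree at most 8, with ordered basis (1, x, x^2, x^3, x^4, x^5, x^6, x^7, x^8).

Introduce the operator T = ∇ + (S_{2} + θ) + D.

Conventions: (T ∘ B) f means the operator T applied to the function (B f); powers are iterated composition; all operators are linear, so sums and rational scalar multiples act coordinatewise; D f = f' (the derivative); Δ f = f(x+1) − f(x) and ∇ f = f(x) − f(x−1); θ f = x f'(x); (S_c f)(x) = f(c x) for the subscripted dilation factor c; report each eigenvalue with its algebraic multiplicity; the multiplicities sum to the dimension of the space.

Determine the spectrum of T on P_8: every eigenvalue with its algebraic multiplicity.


image of 1: 1
image of x: 3x + 2
image of x^2: 6x^2 + 4x - 1
image of x^3: 11x^3 + 6x^2 - 3x + 1
image of x^4: 20x^4 + 8x^3 - 6x^2 + 4x - 1
image of x^5: 37x^5 + 10x^4 - 10x^3 + 10x^2 - 5x + 1
image of x^6: 70x^6 + 12x^5 - 15x^4 + 20x^3 - 15x^2 + 6x - 1
image of x^7: 135x^7 + 14x^6 - 21x^5 + 35x^4 - 35x^3 + 21x^2 - 7x + 1
image of x^8: 264x^8 + 16x^7 - 28x^6 + 56x^5 - 70x^4 + 56x^3 - 28x^2 + 8x - 1
the matrix is upper triangular; its diagonal is (1, 3, 6, 11, 20, 37, 70, 135, 264)
for a triangular matrix the eigenvalues are the diagonal entries, with algebraic multiplicity their repetition count

λ = 1 (multiplicity 1), λ = 3 (multiplicity 1), λ = 6 (multiplicity 1), λ = 11 (multiplicity 1), λ = 20 (multiplicity 1), λ = 37 (multiplicity 1), λ = 70 (multiplicity 1), λ = 135 (multiplicity 1), λ = 264 (multiplicity 1)


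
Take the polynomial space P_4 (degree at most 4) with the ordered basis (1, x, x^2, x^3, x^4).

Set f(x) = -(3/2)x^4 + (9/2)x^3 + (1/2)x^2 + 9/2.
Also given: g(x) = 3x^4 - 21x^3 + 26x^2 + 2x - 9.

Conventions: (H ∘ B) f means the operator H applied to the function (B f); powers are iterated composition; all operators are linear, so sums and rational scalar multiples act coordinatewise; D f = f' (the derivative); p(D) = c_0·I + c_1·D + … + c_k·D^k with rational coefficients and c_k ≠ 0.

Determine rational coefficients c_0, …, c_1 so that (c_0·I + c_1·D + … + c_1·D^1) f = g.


c_0 = -2, c_1 = 2

D^0 f = -(3/2)x^4 + (9/2)x^3 + (1/2)x^2 + 9/2
D^1 f = -6x^3 + (27/2)x^2 + x
matching coefficients of g against c_0 f + c_1 Df + … from the top degree down determines the c_i
solution: c_0 = -2, c_1 = 2


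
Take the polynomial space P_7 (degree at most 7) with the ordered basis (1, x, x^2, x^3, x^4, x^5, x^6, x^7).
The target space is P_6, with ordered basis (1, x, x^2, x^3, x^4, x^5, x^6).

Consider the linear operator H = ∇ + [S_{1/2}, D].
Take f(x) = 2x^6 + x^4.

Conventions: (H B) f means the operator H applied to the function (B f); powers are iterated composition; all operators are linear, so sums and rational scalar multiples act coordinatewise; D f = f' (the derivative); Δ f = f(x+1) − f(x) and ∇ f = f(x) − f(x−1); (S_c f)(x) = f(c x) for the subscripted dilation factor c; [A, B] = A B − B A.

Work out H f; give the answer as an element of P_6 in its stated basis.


∇ f = 12x^5 - 30x^4 + 44x^3 - 36x^2 + 16x - 3
D f = 12x^5 + 4x^3
S_{1/2} D f = (3/8)x^5 + (1/2)x^3
S_{1/2} f = (1/32)x^6 + (1/16)x^4
D S_{1/2} f = (3/16)x^5 + (1/4)x^3
[S_{1/2}, D] f = (3/16)x^5 + (1/4)x^3
(∇ + [S_{1/2}, D]) f = (195/16)x^5 - 30x^4 + (177/4)x^3 - 36x^2 + 16x - 3

the image equals g(x) = (195/16)x^5 - 30x^4 + (177/4)x^3 - 36x^2 + 16x - 3


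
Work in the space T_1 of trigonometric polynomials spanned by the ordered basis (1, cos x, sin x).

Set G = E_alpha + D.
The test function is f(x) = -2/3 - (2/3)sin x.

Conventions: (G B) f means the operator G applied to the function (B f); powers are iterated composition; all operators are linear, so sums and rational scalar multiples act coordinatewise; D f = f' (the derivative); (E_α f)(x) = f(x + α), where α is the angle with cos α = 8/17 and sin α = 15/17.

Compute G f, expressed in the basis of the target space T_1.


the image equals g(x) = -2/3 - (64/51)cos x - (16/51)sin x

E_alpha f = -2/3 - (10/17)cos x - (16/51)sin x
D f = -(2/3)cos x
(E_alpha + D) f = -2/3 - (64/51)cos x - (16/51)sin x


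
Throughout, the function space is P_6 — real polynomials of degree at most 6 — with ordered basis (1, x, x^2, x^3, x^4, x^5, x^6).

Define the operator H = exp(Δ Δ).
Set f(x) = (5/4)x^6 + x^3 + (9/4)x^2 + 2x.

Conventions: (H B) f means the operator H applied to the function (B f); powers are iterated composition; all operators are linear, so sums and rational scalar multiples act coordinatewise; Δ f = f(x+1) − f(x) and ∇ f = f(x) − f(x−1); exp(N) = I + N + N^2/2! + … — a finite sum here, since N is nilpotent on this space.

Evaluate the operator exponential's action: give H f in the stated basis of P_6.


the result is g(x) = (5/4)x^6 + (75/2)x^4 + 151x^3 + (1959/4)x^2 + 1133x + 1213

order-1 term: (75/2)x^4 + 150x^3 + (525/2)x^2 + 231x + 88
order-2 term: 225x^2 + 900x + 975
order-3 term: 150
the series for exp(Δ Δ) f terminates at order 3
exp(Δ Δ) f = (5/4)x^6 + (75/2)x^4 + 151x^3 + (1959/4)x^2 + 1133x + 1213


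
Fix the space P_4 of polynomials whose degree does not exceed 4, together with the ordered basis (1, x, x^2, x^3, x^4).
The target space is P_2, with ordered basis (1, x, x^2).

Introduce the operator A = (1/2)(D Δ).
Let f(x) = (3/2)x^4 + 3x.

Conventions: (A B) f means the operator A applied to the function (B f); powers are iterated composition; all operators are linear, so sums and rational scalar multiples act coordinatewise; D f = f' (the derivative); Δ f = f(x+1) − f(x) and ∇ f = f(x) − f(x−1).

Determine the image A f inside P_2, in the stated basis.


Δ f = 6x^3 + 9x^2 + 6x + 9/2
D Δ f = 18x^2 + 18x + 6
((1/2)(D Δ)) f = 9x^2 + 9x + 3

g(x) = 9x^2 + 9x + 3


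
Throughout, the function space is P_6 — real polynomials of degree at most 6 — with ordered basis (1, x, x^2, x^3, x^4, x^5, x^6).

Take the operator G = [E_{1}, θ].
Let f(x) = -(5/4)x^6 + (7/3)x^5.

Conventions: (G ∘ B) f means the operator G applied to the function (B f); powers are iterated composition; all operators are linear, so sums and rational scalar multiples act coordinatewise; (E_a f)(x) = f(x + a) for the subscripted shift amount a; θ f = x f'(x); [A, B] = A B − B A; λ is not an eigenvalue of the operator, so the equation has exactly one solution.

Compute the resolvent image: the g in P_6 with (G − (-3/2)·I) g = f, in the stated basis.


the image equals g(x) = -(5/6)x^6 + (44/9)x^5 + (10/27)x^4 - (2660/81)x^3 - (140/81)x^2 + (19970/243)x - 550/729

write g with unknown coordinates in the stated basis and equate coefficients in (G − (-3/2)·I) g = f
solving from the highest basis element down gives g = -(5/6)x^6 + (44/9)x^5 + (10/27)x^4 - (2660/81)x^3 - (140/81)x^2 + (19970/243)x - 550/729
check: G g = -5x^5 - (5/9)x^4 + (1330/27)x^3 + (70/27)x^2 - (9985/81)x + 275/243
so G g − (-3/2)·g = -(5/4)x^6 + (7/3)x^5 = f ✓


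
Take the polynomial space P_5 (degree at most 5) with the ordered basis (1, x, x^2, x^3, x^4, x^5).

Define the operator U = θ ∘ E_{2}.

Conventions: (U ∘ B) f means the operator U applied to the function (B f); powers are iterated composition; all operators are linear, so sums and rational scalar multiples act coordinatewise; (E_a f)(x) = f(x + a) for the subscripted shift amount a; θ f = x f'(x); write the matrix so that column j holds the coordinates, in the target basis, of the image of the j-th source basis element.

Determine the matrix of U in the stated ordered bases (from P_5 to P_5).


image of 1: 0
image of x: x
image of x^2: 2x^2 + 4x
image of x^3: 3x^3 + 12x^2 + 12x
image of x^4: 4x^4 + 24x^3 + 48x^2 + 32x
image of x^5: 5x^5 + 40x^4 + 120x^3 + 160x^2 + 80x
each image's coordinates form column j of the matrix

the matrix is [[0, 0, 0, 0, 0, 0]; [0, 1, 4, 12, 32, 80]; [0, 0, 2, 12, 48, 160]; [0, 0, 0, 3, 24, 120]; [0, 0, 0, 0, 4, 40]; [0, 0, 0, 0, 0, 5]] (rows listed top to bottom)
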